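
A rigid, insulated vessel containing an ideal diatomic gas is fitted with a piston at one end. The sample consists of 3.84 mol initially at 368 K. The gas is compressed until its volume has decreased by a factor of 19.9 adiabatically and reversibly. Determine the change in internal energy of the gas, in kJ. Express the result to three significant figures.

For a reversible adiabat TV^(γ−1) is constant, so T₂ = T₁ (V₁/V₂)^(γ−1).
γ = 7/5 for a diatomic ideal gas, so γ−1 = 2/5.
T₂ = 368 × 19.9^(2/5) = 1217 K.
Q = 0, so ΔU = W_on_gas = nCᵥΔT with Cᵥ = R/(γ−1) = 20.79 J/(mol·K).
ΔU = 3.84 × 20.79 × (1217 − 368) = 67780 J.

ΔU ≈ 67.8 kJ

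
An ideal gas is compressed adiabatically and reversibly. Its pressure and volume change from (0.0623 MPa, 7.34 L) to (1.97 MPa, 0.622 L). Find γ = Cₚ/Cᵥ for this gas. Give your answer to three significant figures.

γ ≈ 1.40

PV^γ = const ⇒ γ = ln(P₂/P₁) / ln(V₁/V₂).
γ = ln(1.97/0.0623) / ln(7.34/0.622) = 1.399.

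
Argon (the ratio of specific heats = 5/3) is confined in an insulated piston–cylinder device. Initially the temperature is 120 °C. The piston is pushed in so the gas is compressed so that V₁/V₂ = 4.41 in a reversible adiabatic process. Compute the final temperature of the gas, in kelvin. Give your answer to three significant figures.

T₂ ≈ 1060 K

For a reversible adiabat TV^(γ−1) is constant, so T₂ = T₁ (V₁/V₂)^(γ−1).
T₁ = 120 °C = 393.1 K.
T₂ = 393.1 × 4.41^(2/3) = 1057 K.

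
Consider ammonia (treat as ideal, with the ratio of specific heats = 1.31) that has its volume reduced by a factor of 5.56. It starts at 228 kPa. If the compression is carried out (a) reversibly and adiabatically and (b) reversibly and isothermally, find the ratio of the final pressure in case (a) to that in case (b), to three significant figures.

P_adiabatic / P_isothermal ≈ 1.70

Isothermal: P_b = P₁(V₁/V₂) = 228×5.56.
Adiabatic: P_a = P₁(V₁/V₂)^γ = 228×5.56^(1.31).
P_a/P_b = (V₁/V₂)^(γ−1) = 5.56^(0.31) = 1.702.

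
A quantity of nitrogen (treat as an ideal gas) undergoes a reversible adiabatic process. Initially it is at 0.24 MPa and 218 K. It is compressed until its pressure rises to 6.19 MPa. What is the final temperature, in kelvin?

T₂ ≈ 552 K

Adiabatic: T₂/T₁ = (P₂/P₁)^((γ−1)/γ).
For a diatomic ideal gas γ = 7/5, so (γ−1)/γ = 2/7.
T₂ = 218 × (6.19/0.24)^(2/7) = 551.7 K.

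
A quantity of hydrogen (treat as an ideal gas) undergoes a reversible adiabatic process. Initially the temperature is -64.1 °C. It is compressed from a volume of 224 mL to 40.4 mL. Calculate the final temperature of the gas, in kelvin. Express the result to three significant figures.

T₂ ≈ 415 K

Adiabatic: T₁V₁^(γ−1) = T₂V₂^(γ−1) ⇒ T₂ = T₁ (V₁/V₂)^(γ−1).
For a diatomic ideal gas γ = 7/5, so γ−1 = 2/5.
T₁ = -64.1 °C = 209 K.
T₂ = 209 × (224/40.4)^(2/5) = 414.8 K.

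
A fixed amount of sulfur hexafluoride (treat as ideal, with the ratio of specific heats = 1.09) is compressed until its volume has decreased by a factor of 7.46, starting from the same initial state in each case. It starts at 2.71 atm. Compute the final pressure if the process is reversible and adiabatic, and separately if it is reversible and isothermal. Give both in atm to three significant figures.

adiabatic: 24.2 atm; isothermal: 20.2 atm

Isothermal: P₂ = P₁(V₁/V₂) = 2.71×7.46 = 20.22 atm.
Adiabatic: P₂ = P₁(V₁/V₂)^γ = 2.71×7.46^(1.09) = 24.22 atm.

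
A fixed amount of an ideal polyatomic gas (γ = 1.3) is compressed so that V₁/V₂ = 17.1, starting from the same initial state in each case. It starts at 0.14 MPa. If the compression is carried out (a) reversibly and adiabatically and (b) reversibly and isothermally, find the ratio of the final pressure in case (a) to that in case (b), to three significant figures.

P_adiabatic / P_isothermal ≈ 2.34

Isothermal: P_b = P₁(V₁/V₂) = 0.14×17.1.
Adiabatic: P_a = P₁(V₁/V₂)^γ = 0.14×17.1^(1.3).
P_a/P_b = (V₁/V₂)^(γ−1) = 17.1^(0.3) = 2.344.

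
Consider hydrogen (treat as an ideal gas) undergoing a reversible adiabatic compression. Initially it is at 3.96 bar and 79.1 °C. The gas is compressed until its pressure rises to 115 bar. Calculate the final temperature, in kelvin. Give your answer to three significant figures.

Adiabatic: T₂/T₁ = (P₂/P₁)^((γ−1)/γ).
For a diatomic ideal gas γ = 7/5, so (γ−1)/γ = 2/7.
T₁ = 79.1 °C = 352.2 K.
T₂ = 352.2 × (115/3.96)^(2/7) = 922.3 K.

T₂ ≈ 922 K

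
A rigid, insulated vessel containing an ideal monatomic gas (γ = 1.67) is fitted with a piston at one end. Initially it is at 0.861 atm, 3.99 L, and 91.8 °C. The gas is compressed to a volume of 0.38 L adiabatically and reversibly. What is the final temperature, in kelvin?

T₂ ≈ 1760 K

Adiabatic: T₁V₁^(γ−1) = T₂V₂^(γ−1) ⇒ T₂ = T₁ (V₁/V₂)^(γ−1).
T₁ = 91.8 °C = 364.9 K.
T₂ = 364.9 × (3.99/0.38)^(0.67) = 1764 K.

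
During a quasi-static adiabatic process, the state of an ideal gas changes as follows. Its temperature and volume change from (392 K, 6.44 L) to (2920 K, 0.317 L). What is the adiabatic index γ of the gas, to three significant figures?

γ ≈ 1.67

TV^(γ−1) = const ⇒ γ − 1 = ln(T₂/T₁) / ln(V₁/V₂).
γ = 1 + ln(2920/392) / ln(6.44/0.317) = 1.667.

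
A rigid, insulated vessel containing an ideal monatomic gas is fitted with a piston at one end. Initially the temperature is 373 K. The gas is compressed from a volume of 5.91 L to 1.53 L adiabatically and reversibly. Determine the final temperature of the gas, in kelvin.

For a reversible adiabat TV^(γ−1) is constant, so T₂ = T₁ (V₁/V₂)^(γ−1).
For a monatomic ideal gas γ = 5/3, so γ−1 = 2/3.
T₂ = 373 × (5.91/1.53)^(2/3) = 918.3 K.

T₂ ≈ 918 K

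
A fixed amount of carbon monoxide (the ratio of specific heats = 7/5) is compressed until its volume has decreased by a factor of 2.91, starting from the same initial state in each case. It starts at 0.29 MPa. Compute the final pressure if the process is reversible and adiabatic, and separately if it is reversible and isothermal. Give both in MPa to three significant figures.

Isothermal: P₂ = P₁(V₁/V₂) = 0.29×2.91 = 0.8439 MPa.
Adiabatic: P₂ = P₁(V₁/V₂)^γ = 0.29×2.91^(7/5) = 1.294 MPa.

adiabatic: 1.29 MPa; isothermal: 0.844 MPa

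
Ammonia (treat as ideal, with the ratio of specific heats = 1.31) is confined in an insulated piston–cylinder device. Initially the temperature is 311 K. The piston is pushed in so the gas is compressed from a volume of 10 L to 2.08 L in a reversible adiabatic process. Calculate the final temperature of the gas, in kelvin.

For a reversible adiabat TV^(γ−1) is constant, so T₂ = T₁ (V₁/V₂)^(γ−1).
T₂ = 311 × (10/2.08)^(0.31) = 506 K.

T₂ ≈ 506 K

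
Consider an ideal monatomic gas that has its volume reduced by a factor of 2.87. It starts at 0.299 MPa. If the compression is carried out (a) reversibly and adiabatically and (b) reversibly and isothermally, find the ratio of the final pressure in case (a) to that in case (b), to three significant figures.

For a monatomic ideal gas γ = 5/3.
Isothermal: P_b = P₁(V₁/V₂) = 0.299×2.87.
Adiabatic: P_a = P₁(V₁/V₂)^γ = 0.299×2.87^(5/3).
P_a/P_b = (V₁/V₂)^(γ−1) = 2.87^(2/3) = 2.02.

P_adiabatic / P_isothermal ≈ 2.02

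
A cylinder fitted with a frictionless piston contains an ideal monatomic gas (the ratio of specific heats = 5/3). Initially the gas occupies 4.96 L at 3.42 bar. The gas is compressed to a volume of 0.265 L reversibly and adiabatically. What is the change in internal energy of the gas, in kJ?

ΔU ≈ 15.4 kJ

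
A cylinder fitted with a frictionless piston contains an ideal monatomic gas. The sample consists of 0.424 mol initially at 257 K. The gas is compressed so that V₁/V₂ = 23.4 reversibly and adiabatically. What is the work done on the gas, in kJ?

W ≈ 9.76 kJ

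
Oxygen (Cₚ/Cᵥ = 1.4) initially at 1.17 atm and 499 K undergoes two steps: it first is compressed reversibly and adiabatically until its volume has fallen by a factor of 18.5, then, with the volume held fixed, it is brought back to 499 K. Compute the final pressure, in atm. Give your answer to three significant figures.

P₃ ≈ 21.6 atm

Adiabatic step (PV^γ = const): P₂ = 1.17×18.5^(1.4) = 69.54 atm; T₂ = 499×18.5^(0.4) = 1603 K.
Isochoric: P₃ = P₂(T₃/T₂) = 69.54 × (499/1603) = 21.65 atm.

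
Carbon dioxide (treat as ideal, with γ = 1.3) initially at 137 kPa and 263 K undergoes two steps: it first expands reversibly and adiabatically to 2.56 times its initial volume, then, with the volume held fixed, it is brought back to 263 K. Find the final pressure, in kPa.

P₃ ≈ 53.5 kPa

Adiabatic step (PV^γ = const): P₂ = 137×(1/2.56)^(1.3) = 40.37 kPa; T₂ = 263×(1/2.56)^(0.3) = 198.4 K.
Isochoric: P₃ = P₂(T₃/T₂) = 40.37 × (263/198.4) = 53.52 kPa.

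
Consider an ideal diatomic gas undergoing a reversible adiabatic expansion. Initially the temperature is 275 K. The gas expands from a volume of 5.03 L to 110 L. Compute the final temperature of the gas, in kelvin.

For a reversible adiabat TV^(γ−1) is constant, so T₂ = T₁ (V₁/V₂)^(γ−1).
For a diatomic ideal gas γ = 7/5, so γ−1 = 2/5.
T₂ = 275 × (5.03/110)^(2/5) = 80.06 K.

T₂ ≈ 80.1 K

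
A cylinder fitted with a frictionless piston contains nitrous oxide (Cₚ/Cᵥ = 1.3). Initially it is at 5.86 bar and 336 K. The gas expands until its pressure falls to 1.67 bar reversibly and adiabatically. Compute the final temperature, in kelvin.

T₂ ≈ 251 K

Along an adiabat T P^((1−γ)/γ) is constant, so T₂ = T₁ (P₂/P₁)^((γ−1)/γ).
T₂ = 336 × (1.67/5.86)^(0.231) = 251.5 K.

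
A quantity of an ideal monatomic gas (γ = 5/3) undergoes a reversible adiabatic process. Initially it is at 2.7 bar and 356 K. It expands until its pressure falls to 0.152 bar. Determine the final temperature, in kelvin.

T₂ ≈ 113 K

Adiabatic: T₂/T₁ = (P₂/P₁)^((γ−1)/γ).
T₂ = 356 × (0.152/2.7)^(2/5) = 112.6 K.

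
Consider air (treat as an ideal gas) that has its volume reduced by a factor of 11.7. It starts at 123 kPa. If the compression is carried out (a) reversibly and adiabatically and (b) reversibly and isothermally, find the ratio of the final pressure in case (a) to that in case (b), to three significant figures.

P_adiabatic / P_isothermal ≈ 2.67

For a diatomic ideal gas γ = 7/5.
Isothermal: P_b = P₁(V₁/V₂) = 123×11.7.
Adiabatic: P_a = P₁(V₁/V₂)^γ = 123×11.7^(7/5).
P_a/P_b = (V₁/V₂)^(γ−1) = 11.7^(2/5) = 2.675.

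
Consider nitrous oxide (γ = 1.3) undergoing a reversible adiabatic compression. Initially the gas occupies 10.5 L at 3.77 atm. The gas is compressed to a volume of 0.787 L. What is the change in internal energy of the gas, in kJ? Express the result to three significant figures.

ΔU ≈ 15.7 kJ

P₂ = P₁(V₁/V₂)^γ = 3.77×(10.5/0.787)^(1.3) = 109.4 atm.
For a reversible adiabat, W_by_gas = (P₁V₁ − P₂V₂)/(γ−1).
W_by = (382000×0.0105 − 1.109×10^7×0.000787) / (0.3) = -15720 J.
Q = 0 ⇒ ΔU = −W_by = 15720 J.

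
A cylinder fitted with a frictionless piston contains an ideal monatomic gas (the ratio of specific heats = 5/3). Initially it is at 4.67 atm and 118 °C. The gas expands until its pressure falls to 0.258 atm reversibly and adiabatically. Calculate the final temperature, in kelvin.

Adiabatic: T₂/T₁ = (P₂/P₁)^((γ−1)/γ).
T₁ = 118 °C = 391.1 K.
T₂ = 391.1 × (0.258/4.67)^(2/5) = 122.8 K.

T₂ ≈ 123 K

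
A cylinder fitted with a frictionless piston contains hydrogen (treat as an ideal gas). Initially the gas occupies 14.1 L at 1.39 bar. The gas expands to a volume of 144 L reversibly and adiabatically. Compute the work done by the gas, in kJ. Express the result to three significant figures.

γ = 7/5 for a diatomic ideal gas.
P₂ = P₁(V₁/V₂)^γ = 1.39×(14.1/144)^(7/5) = 0.05373 bar.
For a reversible adiabat, W_by_gas = (P₁V₁ − P₂V₂)/(γ−1).
W_by = (139000×0.0141 − 5373×0.144) / (2/5) = 2965 J.

W ≈ 2.97 kJ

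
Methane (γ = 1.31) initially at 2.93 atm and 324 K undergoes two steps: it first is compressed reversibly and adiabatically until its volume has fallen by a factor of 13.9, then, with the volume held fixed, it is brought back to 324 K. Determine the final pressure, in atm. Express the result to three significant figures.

Adiabatic step (PV^γ = const): P₂ = 2.93×13.9^(1.31) = 92.09 atm; T₂ = 324×13.9^(0.31) = 732.6 K.
Isochoric: P₃ = P₂(T₃/T₂) = 92.09 × (324/732.6) = 40.73 atm.

P₃ ≈ 40.7 atm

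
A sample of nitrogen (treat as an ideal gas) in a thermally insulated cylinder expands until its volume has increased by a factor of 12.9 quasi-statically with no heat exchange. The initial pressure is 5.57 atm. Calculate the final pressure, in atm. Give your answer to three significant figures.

P₂ ≈ 0.155 atm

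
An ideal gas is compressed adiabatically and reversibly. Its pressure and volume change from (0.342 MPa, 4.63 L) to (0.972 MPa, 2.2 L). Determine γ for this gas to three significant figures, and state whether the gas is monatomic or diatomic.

γ ≈ 1.40; diatomic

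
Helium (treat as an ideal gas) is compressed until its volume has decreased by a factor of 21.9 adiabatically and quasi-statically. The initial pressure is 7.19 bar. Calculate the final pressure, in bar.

P₂ ≈ 1230 bar

Since PV^γ is constant along a reversible adiabat, P₂ = P₁ (V₁/V₂)^γ.
For a monatomic ideal gas γ = 5/3.
P₂ = 7.19 × 21.9^(5/3) = 1233 bar.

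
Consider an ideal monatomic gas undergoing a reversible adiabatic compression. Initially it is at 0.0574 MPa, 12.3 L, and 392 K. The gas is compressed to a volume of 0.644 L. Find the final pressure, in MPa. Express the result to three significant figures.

Since PV^γ is constant along a reversible adiabat, P₂ = P₁ (V₁/V₂)^γ.
γ = 5/3 for a monatomic ideal gas.
P₂ = 0.0574 × (12.3/0.644)^(5/3) = 7.833 MPa.

P₂ ≈ 7.83 MPa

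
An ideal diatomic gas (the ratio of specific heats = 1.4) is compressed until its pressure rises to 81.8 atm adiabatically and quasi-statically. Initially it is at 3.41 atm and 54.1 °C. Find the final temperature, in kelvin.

T₂ ≈ 811 K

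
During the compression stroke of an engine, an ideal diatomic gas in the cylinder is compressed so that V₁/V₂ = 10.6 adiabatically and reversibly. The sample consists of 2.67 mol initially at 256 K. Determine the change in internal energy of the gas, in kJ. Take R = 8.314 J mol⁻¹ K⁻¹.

Adiabatic: T₁V₁^(γ−1) = T₂V₂^(γ−1) ⇒ T₂ = T₁ (V₁/V₂)^(γ−1).
γ = 7/5 for a diatomic ideal gas, so γ−1 = 2/5.
T₂ = 256 × 10.6^(2/5) = 658.2 K.
Q = 0, so ΔU = W_on_gas = nCᵥΔT with Cᵥ = R/(γ−1) = 20.79 J/(mol·K).
ΔU = 2.67 × 20.79 × (658.2 − 256) = 22320 J.

ΔU ≈ 22.3 kJ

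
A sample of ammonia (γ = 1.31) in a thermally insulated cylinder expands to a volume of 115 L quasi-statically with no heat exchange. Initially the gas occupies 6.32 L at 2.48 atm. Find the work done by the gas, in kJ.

P₂ = P₁(V₁/V₂)^γ = 2.48×(6.32/115)^(1.31) = 0.05545 atm.
For a reversible adiabat, W_by_gas = (P₁V₁ − P₂V₂)/(γ−1).
W_by = (251300×0.00632 − 5618×0.115) / (0.31) = 3039 J.

W ≈ 3.04 kJ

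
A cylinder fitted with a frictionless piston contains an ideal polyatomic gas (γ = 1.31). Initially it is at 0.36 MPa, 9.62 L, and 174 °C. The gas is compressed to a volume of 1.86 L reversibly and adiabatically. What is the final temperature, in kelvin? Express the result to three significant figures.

T₂ ≈ 744 K

Adiabatic: T₁V₁^(γ−1) = T₂V₂^(γ−1) ⇒ T₂ = T₁ (V₁/V₂)^(γ−1).
T₁ = 174 °C = 447.1 K.
T₂ = 447.1 × (9.62/1.86)^(0.31) = 744.2 K.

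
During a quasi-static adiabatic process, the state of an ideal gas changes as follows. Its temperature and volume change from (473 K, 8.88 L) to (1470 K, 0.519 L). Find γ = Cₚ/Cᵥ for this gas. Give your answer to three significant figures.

γ ≈ 1.40

TV^(γ−1) = const ⇒ γ − 1 = ln(T₂/T₁) / ln(V₁/V₂).
γ = 1 + ln(1470/473) / ln(8.88/0.519) = 1.399.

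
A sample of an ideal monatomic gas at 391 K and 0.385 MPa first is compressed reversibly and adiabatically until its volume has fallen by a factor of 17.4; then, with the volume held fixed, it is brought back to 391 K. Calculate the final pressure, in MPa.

For a monatomic ideal gas γ = 5/3.
Adiabatic step (PV^γ = const): P₂ = 0.385×17.4^(5/3) = 44.98 MPa; T₂ = 391×17.4^(2/3) = 2625 K.
Isochoric: P₃ = P₂(T₃/T₂) = 44.98 × (391/2625) = 6.699 MPa.

P₃ ≈ 6.70 MPa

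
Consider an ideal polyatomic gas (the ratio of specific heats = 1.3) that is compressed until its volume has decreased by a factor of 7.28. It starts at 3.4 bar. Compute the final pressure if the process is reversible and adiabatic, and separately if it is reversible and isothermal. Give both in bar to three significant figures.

adiabatic: 44.9 bar; isothermal: 24.8 bar

Isothermal: P₂ = P₁(V₁/V₂) = 3.4×7.28 = 24.75 bar.
Adiabatic: P₂ = P₁(V₁/V₂)^γ = 3.4×7.28^(1.3) = 44.9 bar.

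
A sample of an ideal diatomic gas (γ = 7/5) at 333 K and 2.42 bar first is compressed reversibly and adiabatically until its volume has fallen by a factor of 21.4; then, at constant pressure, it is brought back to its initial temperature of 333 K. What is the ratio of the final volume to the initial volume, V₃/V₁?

V₃/V₁ ≈ 0.0137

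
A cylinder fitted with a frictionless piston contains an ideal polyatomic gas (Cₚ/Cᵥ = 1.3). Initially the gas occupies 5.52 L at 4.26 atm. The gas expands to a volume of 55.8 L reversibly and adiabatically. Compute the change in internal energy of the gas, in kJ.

P₂ = P₁(V₁/V₂)^γ = 4.26×(5.52/55.8)^(1.3) = 0.2105 atm.
For a reversible adiabat, W_by_gas = (P₁V₁ − P₂V₂)/(γ−1).
W_by = (431600×0.00552 − 21330×0.0558) / (0.3) = 3975 J.
Q = 0 ⇒ ΔU = −W_by = -3975 J.

ΔU ≈ -3.97 kJ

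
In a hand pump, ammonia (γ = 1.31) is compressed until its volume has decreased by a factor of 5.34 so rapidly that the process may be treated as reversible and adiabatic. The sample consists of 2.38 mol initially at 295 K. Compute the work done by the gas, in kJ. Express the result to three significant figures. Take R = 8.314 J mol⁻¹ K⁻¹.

For a reversible adiabat TV^(γ−1) is constant, so T₂ = T₁ (V₁/V₂)^(γ−1).
T₂ = 295 × 5.34^(0.31) = 495.9 K.
Q = 0, so ΔU = W_on_gas = nCᵥΔT with Cᵥ = R/(γ−1) = 26.82 J/(mol·K).
ΔU = 2.38 × 26.82 × (495.9 − 295) = 12820 J.
Work done by the gas = −ΔU = -12820 J.

W ≈ -12.8 kJ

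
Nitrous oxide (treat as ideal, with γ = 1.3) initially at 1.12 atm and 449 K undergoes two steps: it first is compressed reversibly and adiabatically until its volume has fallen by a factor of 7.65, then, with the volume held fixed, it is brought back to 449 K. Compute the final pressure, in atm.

Adiabatic step (PV^γ = const): P₂ = 1.12×7.65^(1.3) = 15.78 atm; T₂ = 449×7.65^(0.3) = 826.7 K.
Isochoric: P₃ = P₂(T₃/T₂) = 15.78 × (449/826.7) = 8.568 atm.

P₃ ≈ 8.57 atm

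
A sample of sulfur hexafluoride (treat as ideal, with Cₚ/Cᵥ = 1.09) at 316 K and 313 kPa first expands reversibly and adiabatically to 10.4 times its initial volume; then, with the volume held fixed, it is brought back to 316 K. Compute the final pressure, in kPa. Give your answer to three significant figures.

Adiabatic step (PV^γ = const): P₂ = 313×(1/10.4)^(1.09) = 24.38 kPa; T₂ = 316×(1/10.4)^(0.09) = 255.9 K.
Isochoric: P₃ = P₂(T₃/T₂) = 24.38 × (316/255.9) = 30.1 kPa.

P₃ ≈ 30.1 kPa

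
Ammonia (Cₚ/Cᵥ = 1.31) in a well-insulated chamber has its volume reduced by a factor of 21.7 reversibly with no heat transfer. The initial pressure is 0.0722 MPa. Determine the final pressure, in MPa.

P₂ ≈ 4.07 MPa

Since PV^γ is constant along a reversible adiabat, P₂ = P₁ (V₁/V₂)^γ.
P₂ = 0.0722 × 21.7^(1.31) = 4.067 MPa.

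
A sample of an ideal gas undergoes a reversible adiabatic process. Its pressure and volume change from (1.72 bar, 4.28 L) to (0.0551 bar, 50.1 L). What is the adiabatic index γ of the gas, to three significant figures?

γ ≈ 1.40

PV^γ = const ⇒ γ = ln(P₂/P₁) / ln(V₁/V₂).
γ = ln(0.0551/1.72) / ln(4.28/50.1) = 1.399.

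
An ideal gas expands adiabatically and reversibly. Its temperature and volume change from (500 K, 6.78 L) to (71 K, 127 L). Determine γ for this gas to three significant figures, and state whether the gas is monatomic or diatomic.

γ ≈ 1.67; monatomic

TV^(γ−1) = const ⇒ γ − 1 = ln(T₂/T₁) / ln(V₁/V₂).
γ = 1 + ln(71/500) / ln(6.78/127) = 1.666.
γ ≈ 1.67 is close to 5/3, so the gas is monatomic.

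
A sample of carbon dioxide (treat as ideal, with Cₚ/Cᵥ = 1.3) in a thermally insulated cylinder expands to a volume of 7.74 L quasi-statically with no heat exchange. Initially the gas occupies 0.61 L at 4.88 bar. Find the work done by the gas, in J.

W ≈ 529 J

P₂ = P₁(V₁/V₂)^γ = 4.88×(0.61/7.74)^(1.3) = 0.1795 bar.
For a reversible adiabat, W_by_gas = (P₁V₁ − P₂V₂)/(γ−1).
W_by = (488000×0.00061 − 17950×0.00774) / (0.3) = 529.2 J.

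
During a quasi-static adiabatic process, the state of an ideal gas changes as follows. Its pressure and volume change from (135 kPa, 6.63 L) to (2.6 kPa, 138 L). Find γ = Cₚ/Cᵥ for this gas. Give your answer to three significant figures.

γ ≈ 1.30

PV^γ = const ⇒ γ = ln(P₂/P₁) / ln(V₁/V₂).
γ = ln(2.6/135) / ln(6.63/138) = 1.301.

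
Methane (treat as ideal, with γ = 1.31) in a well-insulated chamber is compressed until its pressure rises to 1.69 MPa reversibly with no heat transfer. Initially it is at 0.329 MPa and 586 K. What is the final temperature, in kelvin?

Adiabatic: T₂/T₁ = (P₂/P₁)^((γ−1)/γ).
T₂ = 586 × (1.69/0.329)^(0.237) = 863.1 K.

T₂ ≈ 863 K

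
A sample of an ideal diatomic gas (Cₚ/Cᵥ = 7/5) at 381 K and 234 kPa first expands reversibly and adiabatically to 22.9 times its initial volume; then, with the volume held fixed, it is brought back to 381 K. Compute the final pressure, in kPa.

Adiabatic step (PV^γ = const): P₂ = 234×(1/22.9)^(7/5) = 2.92 kPa; T₂ = 381×(1/22.9)^(2/5) = 108.9 K.
Isochoric: P₃ = P₂(T₃/T₂) = 2.92 × (381/108.9) = 10.22 kPa.

P₃ ≈ 10.2 kPa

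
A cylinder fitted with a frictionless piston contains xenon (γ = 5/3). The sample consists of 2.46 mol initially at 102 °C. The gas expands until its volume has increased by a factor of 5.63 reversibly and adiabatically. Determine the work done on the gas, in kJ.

For a reversible adiabat TV^(γ−1) is constant, so T₂ = T₁ (V₁/V₂)^(γ−1).
T₁ = 102 °C = 375.1 K.
T₂ = 375.1 × (1/5.63)^(2/3) = 118.5 K.
Q = 0, so ΔU = W_on_gas = nCᵥΔT with Cᵥ = R/(γ−1) = 12.47 J/(mol·K).
ΔU = 2.46 × 12.47 × (118.5 − 375.1) = -7872 J.

W ≈ -7.87 kJ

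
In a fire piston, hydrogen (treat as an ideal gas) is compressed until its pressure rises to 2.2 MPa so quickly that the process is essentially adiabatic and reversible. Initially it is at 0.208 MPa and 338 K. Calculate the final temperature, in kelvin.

Along an adiabat T P^((1−γ)/γ) is constant, so T₂ = T₁ (P₂/P₁)^((γ−1)/γ).
For a diatomic ideal gas γ = 7/5, so (γ−1)/γ = 2/7.
T₂ = 338 × (2.2/0.208)^(2/7) = 663.1 K.

T₂ ≈ 663 K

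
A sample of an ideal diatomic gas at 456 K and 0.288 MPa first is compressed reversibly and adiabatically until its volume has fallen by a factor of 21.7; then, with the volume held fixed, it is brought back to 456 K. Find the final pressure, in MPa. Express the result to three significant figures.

P₃ ≈ 6.25 MPa

For a diatomic ideal gas γ = 7/5.
Adiabatic step (PV^γ = const): P₂ = 0.288×21.7^(7/5) = 21.4 MPa; T₂ = 456×21.7^(2/5) = 1562 K.
Isochoric: P₃ = P₂(T₃/T₂) = 21.4 × (456/1562) = 6.25 MPa.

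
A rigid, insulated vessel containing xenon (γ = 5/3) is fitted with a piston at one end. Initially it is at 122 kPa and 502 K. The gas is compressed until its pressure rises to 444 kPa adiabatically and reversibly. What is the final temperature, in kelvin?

T₂ ≈ 842 K

Adiabatic: T₂/T₁ = (P₂/P₁)^((γ−1)/γ).
T₂ = 502 × (444/122)^(2/5) = 841.6 K.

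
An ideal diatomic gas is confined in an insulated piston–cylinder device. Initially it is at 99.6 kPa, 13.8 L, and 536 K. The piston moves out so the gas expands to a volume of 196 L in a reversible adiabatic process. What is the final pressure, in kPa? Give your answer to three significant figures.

Since PV^γ is constant along a reversible adiabat, P₂ = P₁ (V₁/V₂)^γ.
γ = 7/5 for a diatomic ideal gas.
P₂ = 99.6 × (13.8/196)^(7/5) = 2.426 kPa.

P₂ ≈ 2.43 kPa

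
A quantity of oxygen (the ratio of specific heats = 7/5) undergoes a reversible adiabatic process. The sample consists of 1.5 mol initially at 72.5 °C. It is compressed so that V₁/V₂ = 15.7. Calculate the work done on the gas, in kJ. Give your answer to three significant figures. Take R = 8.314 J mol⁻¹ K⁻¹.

W ≈ 21.6 kJ

Adiabatic: T₁V₁^(γ−1) = T₂V₂^(γ−1) ⇒ T₂ = T₁ (V₁/V₂)^(γ−1).
T₁ = 72.5 °C = 345.6 K.
T₂ = 345.6 × 15.7^(2/5) = 1040 K.
Q = 0, so ΔU = W_on_gas = nCᵥΔT with Cᵥ = R/(γ−1) = 20.79 J/(mol·K).
ΔU = 1.5 × 20.79 × (1040 − 345.6) = 21650 J.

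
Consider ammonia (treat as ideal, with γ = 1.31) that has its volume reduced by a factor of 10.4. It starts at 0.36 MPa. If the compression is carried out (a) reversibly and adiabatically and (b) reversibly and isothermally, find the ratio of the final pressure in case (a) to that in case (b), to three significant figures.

P_adiabatic / P_isothermal ≈ 2.07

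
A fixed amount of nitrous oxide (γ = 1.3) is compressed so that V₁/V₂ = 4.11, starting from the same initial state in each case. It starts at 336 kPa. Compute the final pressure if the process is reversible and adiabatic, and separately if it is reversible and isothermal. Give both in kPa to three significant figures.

adiabatic: 2110 kPa; isothermal: 1380 kPa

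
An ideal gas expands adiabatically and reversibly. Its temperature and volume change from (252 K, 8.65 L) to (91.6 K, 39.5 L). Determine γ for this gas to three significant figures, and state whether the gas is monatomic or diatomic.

γ ≈ 1.67; monatomic

TV^(γ−1) = const ⇒ γ − 1 = ln(T₂/T₁) / ln(V₁/V₂).
γ = 1 + ln(91.6/252) / ln(8.65/39.5) = 1.666.
γ ≈ 1.67 is close to 5/3, so the gas is monatomic.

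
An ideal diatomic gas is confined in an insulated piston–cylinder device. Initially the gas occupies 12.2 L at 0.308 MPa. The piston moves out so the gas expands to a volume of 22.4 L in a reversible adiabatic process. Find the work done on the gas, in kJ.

γ = 7/5 for a diatomic ideal gas.
P₂ = P₁(V₁/V₂)^γ = 0.308×(12.2/22.4)^(7/5) = 0.1316 MPa.
For a reversible adiabat, W_by_gas = (P₁V₁ − P₂V₂)/(γ−1).
W_by = (308000×0.0122 − 131600×0.0224) / (2/5) = 2027 J.
W_on_gas = −W_by = -2027 J.

W ≈ -2.03 kJ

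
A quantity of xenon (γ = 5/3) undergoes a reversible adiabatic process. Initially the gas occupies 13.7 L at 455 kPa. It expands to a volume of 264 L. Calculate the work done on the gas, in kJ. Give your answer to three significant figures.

P₂ = P₁(V₁/V₂)^γ = 455×(13.7/264)^(5/3) = 3.285 kPa.
For a reversible adiabat, W_by_gas = (P₁V₁ − P₂V₂)/(γ−1).
W_by = (455000×0.0137 − 3285×0.264) / (2/3) = 8049 J.
W_on_gas = −W_by = -8049 J.

W ≈ -8.05 kJ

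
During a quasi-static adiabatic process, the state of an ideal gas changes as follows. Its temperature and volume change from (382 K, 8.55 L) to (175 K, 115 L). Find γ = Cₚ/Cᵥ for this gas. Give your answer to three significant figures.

γ ≈ 1.30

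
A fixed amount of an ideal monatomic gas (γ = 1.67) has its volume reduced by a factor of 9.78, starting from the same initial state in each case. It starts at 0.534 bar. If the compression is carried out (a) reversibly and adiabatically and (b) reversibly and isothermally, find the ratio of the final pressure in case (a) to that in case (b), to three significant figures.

Isothermal: P_b = P₁(V₁/V₂) = 0.534×9.78.
Adiabatic: P_a = P₁(V₁/V₂)^γ = 0.534×9.78^(1.67).
P_a/P_b = (V₁/V₂)^(γ−1) = 9.78^(0.67) = 4.608.

P_adiabatic / P_isothermal ≈ 4.61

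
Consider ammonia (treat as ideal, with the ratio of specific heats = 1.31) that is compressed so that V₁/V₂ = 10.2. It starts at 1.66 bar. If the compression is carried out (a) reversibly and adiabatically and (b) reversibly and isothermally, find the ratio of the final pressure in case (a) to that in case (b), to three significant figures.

Isothermal: P_b = P₁(V₁/V₂) = 1.66×10.2.
Adiabatic: P_a = P₁(V₁/V₂)^γ = 1.66×10.2^(1.31).
P_a/P_b = (V₁/V₂)^(γ−1) = 10.2^(0.31) = 2.054.

P_adiabatic / P_isothermal ≈ 2.05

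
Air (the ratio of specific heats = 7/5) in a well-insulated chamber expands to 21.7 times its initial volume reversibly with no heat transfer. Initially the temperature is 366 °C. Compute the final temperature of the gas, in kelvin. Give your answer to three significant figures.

T₂ ≈ 187 K

Adiabatic: T₁V₁^(γ−1) = T₂V₂^(γ−1) ⇒ T₂ = T₁ (V₁/V₂)^(γ−1).
T₁ = 366 °C = 639.1 K.
T₂ = 639.1 × (1/21.7)^(2/5) = 186.6 K.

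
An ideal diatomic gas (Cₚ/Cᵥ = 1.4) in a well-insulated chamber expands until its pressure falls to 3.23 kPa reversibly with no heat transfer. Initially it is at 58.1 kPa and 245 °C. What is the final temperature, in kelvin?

T₂ ≈ 227 K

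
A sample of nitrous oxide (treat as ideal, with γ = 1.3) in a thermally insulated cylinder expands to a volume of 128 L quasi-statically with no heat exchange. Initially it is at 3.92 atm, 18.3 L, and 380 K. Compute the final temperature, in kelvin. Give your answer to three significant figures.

T₂ ≈ 212 K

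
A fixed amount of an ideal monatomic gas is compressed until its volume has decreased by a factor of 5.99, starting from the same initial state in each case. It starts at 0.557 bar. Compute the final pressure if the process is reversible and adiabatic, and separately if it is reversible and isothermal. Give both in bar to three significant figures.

adiabatic: 11.0 bar; isothermal: 3.34 bar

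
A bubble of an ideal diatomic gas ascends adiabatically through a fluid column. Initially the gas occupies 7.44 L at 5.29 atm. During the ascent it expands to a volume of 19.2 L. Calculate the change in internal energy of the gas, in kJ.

γ = 7/5 for a diatomic ideal gas.
P₂ = P₁(V₁/V₂)^γ = 5.29×(7.44/19.2)^(7/5) = 1.403 atm.
For a reversible adiabat, W_by_gas = (P₁V₁ − P₂V₂)/(γ−1).
W_by = (536000×0.00744 − 142200×0.0192) / (2/5) = 3146 J.
Q = 0 ⇒ ΔU = −W_by = -3146 J.

ΔU ≈ -3.15 kJ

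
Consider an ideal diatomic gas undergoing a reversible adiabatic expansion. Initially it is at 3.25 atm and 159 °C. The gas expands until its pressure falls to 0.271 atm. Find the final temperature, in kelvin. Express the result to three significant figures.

T₂ ≈ 213 K

Along an adiabat T P^((1−γ)/γ) is constant, so T₂ = T₁ (P₂/P₁)^((γ−1)/γ).
For a diatomic ideal gas γ = 7/5, so (γ−1)/γ = 2/7.
T₁ = 159 °C = 432.1 K.
T₂ = 432.1 × (0.271/3.25)^(2/7) = 212.5 K.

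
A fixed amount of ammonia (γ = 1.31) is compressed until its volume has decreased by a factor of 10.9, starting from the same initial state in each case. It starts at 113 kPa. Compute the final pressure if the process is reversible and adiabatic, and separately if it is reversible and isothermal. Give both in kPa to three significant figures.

adiabatic: 2580 kPa; isothermal: 1230 kPa

Isothermal: P₂ = P₁(V₁/V₂) = 113×10.9 = 1232 kPa.
Adiabatic: P₂ = P₁(V₁/V₂)^γ = 113×10.9^(1.31) = 2583 kPa.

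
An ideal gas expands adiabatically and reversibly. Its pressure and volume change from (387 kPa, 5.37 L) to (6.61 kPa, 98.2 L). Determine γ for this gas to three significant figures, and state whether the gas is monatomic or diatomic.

γ ≈ 1.40; diatomic

PV^γ = const ⇒ γ = ln(P₂/P₁) / ln(V₁/V₂).
γ = ln(6.61/387) / ln(5.37/98.2) = 1.4.
γ ≈ 1.40 is close to 7/5, so the gas is diatomic.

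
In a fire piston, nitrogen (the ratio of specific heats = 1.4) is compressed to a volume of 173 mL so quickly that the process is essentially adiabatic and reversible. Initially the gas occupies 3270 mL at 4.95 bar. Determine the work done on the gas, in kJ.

W ≈ 9.07 kJ

P₂ = P₁(V₁/V₂)^γ = 4.95×(3270/173)^(1.4) = 303.2 bar.
For a reversible adiabat, W_by_gas = (P₁V₁ − P₂V₂)/(γ−1).
W_by = (495000×0.00327 − 3.032×10^7×0.000173) / (0.4) = -9066 J.
W_on_gas = −W_by = 9066 J.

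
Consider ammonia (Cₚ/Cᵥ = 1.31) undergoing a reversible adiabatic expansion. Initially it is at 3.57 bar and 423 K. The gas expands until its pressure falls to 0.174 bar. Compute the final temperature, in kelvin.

Along an adiabat T P^((1−γ)/γ) is constant, so T₂ = T₁ (P₂/P₁)^((γ−1)/γ).
T₂ = 423 × (0.174/3.57)^(0.237) = 206.9 K.

T₂ ≈ 207 K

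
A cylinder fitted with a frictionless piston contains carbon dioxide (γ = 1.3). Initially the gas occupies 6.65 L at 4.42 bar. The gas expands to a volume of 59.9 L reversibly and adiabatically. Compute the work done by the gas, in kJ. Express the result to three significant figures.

W ≈ 4.73 kJ

P₂ = P₁(V₁/V₂)^γ = 4.42×(6.65/59.9)^(1.3) = 0.2538 bar.
For a reversible adiabat, W_by_gas = (P₁V₁ − P₂V₂)/(γ−1).
W_by = (442000×0.00665 − 25380×0.0599) / (0.3) = 4731 J.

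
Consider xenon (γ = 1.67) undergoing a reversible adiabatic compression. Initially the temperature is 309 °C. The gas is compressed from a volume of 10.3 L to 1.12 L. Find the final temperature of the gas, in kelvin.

T₂ ≈ 2570 K

Adiabatic: T₁V₁^(γ−1) = T₂V₂^(γ−1) ⇒ T₂ = T₁ (V₁/V₂)^(γ−1).
T₁ = 309 °C = 582.1 K.
T₂ = 582.1 × (10.3/1.12)^(0.67) = 2574 K.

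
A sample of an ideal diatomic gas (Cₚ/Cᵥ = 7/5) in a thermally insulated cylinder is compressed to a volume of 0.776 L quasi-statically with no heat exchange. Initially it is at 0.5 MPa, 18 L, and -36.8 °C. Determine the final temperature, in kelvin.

Adiabatic: T₁V₁^(γ−1) = T₂V₂^(γ−1) ⇒ T₂ = T₁ (V₁/V₂)^(γ−1).
T₁ = -36.8 °C = 236.3 K.
T₂ = 236.3 × (18/0.776)^(2/5) = 831.2 K.

T₂ ≈ 831 K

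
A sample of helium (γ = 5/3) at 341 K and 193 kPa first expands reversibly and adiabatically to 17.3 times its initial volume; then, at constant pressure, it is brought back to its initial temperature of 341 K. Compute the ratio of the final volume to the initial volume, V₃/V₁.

V₃/V₁ ≈ 116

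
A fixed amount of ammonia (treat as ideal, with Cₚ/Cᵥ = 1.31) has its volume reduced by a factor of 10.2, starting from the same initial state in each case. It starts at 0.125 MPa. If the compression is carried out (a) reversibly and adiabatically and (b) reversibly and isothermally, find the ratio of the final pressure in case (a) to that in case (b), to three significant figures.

Isothermal: P_b = P₁(V₁/V₂) = 0.125×10.2.
Adiabatic: P_a = P₁(V₁/V₂)^γ = 0.125×10.2^(1.31).
P_a/P_b = (V₁/V₂)^(γ−1) = 10.2^(0.31) = 2.054.

P_adiabatic / P_isothermal ≈ 2.05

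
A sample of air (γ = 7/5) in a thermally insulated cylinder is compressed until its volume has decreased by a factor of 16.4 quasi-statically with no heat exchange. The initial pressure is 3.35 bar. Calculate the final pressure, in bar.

P₂ ≈ 168 bar

Adiabatic: P₁V₁^γ = P₂V₂^γ ⇒ P₂ = P₁ (V₁/V₂)^γ.
P₂ = 3.35 × 16.4^(7/5) = 168.2 bar.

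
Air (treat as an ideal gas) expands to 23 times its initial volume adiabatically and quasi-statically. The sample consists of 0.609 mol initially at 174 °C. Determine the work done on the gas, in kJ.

Adiabatic: T₁V₁^(γ−1) = T₂V₂^(γ−1) ⇒ T₂ = T₁ (V₁/V₂)^(γ−1).
γ = 7/5 for a diatomic ideal gas, so γ−1 = 2/5.
T₁ = 174 °C = 447.1 K.
T₂ = 447.1 × (1/23)^(2/5) = 127.6 K.
Q = 0, so ΔU = W_on_gas = nCᵥΔT with Cᵥ = R/(γ−1) = 20.79 J/(mol·K).
ΔU = 0.609 × 20.79 × (127.6 − 447.1) = -4045 J.

W ≈ -4.05 kJ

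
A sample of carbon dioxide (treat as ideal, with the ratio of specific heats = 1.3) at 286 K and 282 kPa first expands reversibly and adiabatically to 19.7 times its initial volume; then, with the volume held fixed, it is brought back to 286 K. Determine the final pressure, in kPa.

P₃ ≈ 14.3 kPa

Adiabatic step (PV^γ = const): P₂ = 282×(1/19.7)^(1.3) = 5.854 kPa; T₂ = 286×(1/19.7)^(0.3) = 117 K.
Isochoric: P₃ = P₂(T₃/T₂) = 5.854 × (286/117) = 14.31 kPa.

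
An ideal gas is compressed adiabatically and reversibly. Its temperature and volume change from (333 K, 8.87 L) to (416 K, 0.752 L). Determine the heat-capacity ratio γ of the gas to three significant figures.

γ ≈ 1.09

TV^(γ−1) = const ⇒ γ − 1 = ln(T₂/T₁) / ln(V₁/V₂).
γ = 1 + ln(416/333) / ln(8.87/0.752) = 1.09.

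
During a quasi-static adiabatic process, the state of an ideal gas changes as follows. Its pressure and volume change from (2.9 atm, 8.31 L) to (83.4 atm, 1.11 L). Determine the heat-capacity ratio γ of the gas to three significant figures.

PV^γ = const ⇒ γ = ln(P₂/P₁) / ln(V₁/V₂).
γ = ln(83.4/2.9) / ln(8.31/1.11) = 1.669.

γ ≈ 1.67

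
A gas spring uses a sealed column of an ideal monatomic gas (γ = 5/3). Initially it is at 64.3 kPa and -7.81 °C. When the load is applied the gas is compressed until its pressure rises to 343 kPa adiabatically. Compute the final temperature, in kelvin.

T₂ ≈ 518 K

Along an adiabat T P^((1−γ)/γ) is constant, so T₂ = T₁ (P₂/P₁)^((γ−1)/γ).
T₁ = -7.81 °C = 265.3 K.
T₂ = 265.3 × (343/64.3)^(2/5) = 518.4 K.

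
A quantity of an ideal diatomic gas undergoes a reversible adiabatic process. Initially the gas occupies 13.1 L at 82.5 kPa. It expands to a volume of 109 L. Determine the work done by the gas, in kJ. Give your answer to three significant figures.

W ≈ 1.54 kJ

γ = 7/5 for a diatomic ideal gas.
P₂ = P₁(V₁/V₂)^γ = 82.5×(13.1/109)^(7/5) = 4.249 kPa.
For a reversible adiabat, W_by_gas = (P₁V₁ − P₂V₂)/(γ−1).
W_by = (82500×0.0131 − 4249×0.109) / (2/5) = 1544 J.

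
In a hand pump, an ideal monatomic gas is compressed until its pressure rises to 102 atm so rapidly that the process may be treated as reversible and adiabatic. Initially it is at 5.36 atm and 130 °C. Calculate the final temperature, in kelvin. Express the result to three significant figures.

T₂ ≈ 1310 K

Along an adiabat T P^((1−γ)/γ) is constant, so T₂ = T₁ (P₂/P₁)^((γ−1)/γ).
For a monatomic ideal gas γ = 5/3, so (γ−1)/γ = 2/5.
T₁ = 130 °C = 403.1 K.
T₂ = 403.1 × (102/5.36)^(2/5) = 1310 K.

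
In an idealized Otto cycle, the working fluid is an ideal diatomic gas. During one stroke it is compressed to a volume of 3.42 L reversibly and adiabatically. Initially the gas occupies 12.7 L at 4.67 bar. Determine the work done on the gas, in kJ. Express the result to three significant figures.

γ = 7/5 for a diatomic ideal gas.
P₂ = P₁(V₁/V₂)^γ = 4.67×(12.7/3.42)^(7/5) = 29.31 bar.
For a reversible adiabat, W_by_gas = (P₁V₁ − P₂V₂)/(γ−1).
W_by = (467000×0.0127 − 2.931×10^6×0.00342) / (2/5) = -10230 J.
W_on_gas = −W_by = 10230 J.

W ≈ 10.2 kJ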